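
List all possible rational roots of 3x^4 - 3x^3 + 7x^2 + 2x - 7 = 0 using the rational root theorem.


Rational root theorem: possible roots are ±p/q where:
  p divides the constant term (-7): p ∈ {1, 7}
  q divides the leading coefficient (3): q ∈ {1, 3}

All possible rational roots: -7, -7/3, -1, -1/3, 1/3, 1, 7/3, 7

-7, -7/3, -1, -1/3, 1/3, 1, 7/3, 7


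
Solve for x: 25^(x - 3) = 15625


Express both sides with the same base.
15625 = 25^3
Since the bases match, equate exponents: x - 3 = 3
So x = 3 - (-3) = 6

x = 6


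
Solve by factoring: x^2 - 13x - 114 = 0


We need two numbers that multiply to -114 and add to -13.
Those numbers are 6 and -19 (since 6 * (-19) = -114 and 6 + (-19) = -13).
So x^2 - 13x - 114 = (x + 6)(x - 19) = 0
Setting each factor to zero: x = -6 or x = 19

x = -6, x = 19


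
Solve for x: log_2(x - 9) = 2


Convert to exponential form: x - 9 = 2^2 = 4
x = 4 + 9 = 13
Check: log_2(13 - 9) = log_2(4) = log_2(4) = 2 ✓

x = 13


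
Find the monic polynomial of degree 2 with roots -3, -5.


A monic polynomial with roots -3, -5 is:
p(x) = (x + 3)(x + 5)
After multiplying by (x + 3): x + 3
After multiplying by (x + 5): x^2 + 8x + 15

x^2 + 8x + 15


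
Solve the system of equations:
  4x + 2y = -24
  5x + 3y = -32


Using Cramer's rule:
Determinant D = (4)(3) - (5)(2) = 12 - 10 = 2
Dx = (-24)(3) - (-32)(2) = -72 + 64 = -8
Dy = (4)(-32) - (5)(-24) = -128 + 120 = -8
x = Dx/D = -8/2 = -4
y = Dy/D = -8/2 = -4

x = -4, y = -4


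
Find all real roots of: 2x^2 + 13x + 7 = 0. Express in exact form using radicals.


Using the quadratic formula: x = (-b ± sqrt(b^2 - 4ac)) / (2a)
Here a = 2, b = 13, c = 7
Discriminant = b^2 - 4ac = 13^2 - 4(2)(7) = 169 - 56 = 113
Since discriminant = 113 > 0, there are two real roots.
x = (-13 ± sqrt(113)) / 4
Numerically: x ≈ -0.5925 or x ≈ -5.9075

x = (-13 + sqrt(113)) / 4 or x = (-13 - sqrt(113)) / 4


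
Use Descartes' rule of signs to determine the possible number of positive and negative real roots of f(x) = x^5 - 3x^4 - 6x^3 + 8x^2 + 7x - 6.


Descartes' rule of signs:

For positive roots, count sign changes in f(x) = x^5 - 3x^4 - 6x^3 + 8x^2 + 7x - 6:
Signs of coefficients: +, -, -, +, +, -
Number of sign changes: 3
Possible positive real roots: 3, 1

For negative roots, examine f(-x) = -x^5 - 3x^4 + 6x^3 + 8x^2 - 7x - 6:
Signs of coefficients: -, -, +, +, -, -
Number of sign changes: 2
Possible negative real roots: 2, 0

Positive roots: 3 or 1; Negative roots: 2 or 0


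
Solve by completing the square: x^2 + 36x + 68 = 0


Start: x^2 + 36x + 68 = 0
Move constant: x^2 + 36x = -68
Half of 36 is 18, squared is 324
Add 324 to both sides: x^2 + 36x + 324 = 256
(x + 18)^2 = 256
x + 18 = ±16
x = -18 + 16 = -2 or x = -18 - 16 = -34

x = -34, x = -2


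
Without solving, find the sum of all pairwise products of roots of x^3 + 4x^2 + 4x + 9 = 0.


By Vieta's formulas for x^3 + bx^2 + cx + d = 0:
  r1 + r2 + r3 = -b/a = -4
  r1*r2 + r1*r3 + r2*r3 = c/a = 4
  r1*r2*r3 = -d/a = -9


Sum of pairwise products = 4


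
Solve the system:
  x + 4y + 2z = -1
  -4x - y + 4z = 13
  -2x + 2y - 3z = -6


Using Cramer's rule. Expand each determinant along the first row.
D  = 1*[(-1)*(-3) - 4*2] - 4*[(-4)*(-3) - 4*(-2)] + 2*[(-4)*2 - (-1)*(-2)]
  = 1*(-5) - 4*(20) + 2*(-10) = -105
Dx = (-1)*[(-1)*(-3) - 4*2] - 4*[13*(-3) - 4*(-6)] + 2*[13*2 - (-1)*(-6)]
  = (-1)*(-5) - 4*(-15) + 2*(20) = 105
Dy = 1*[13*(-3) - 4*(-6)] - (-1)*[(-4)*(-3) - 4*(-2)] + 2*[(-4)*(-6) - 13*(-2)]
  = 1*(-15) - (-1)*(20) + 2*(50) = 105
Dz = 1*[(-1)*(-6) - 13*2] - 4*[(-4)*(-6) - 13*(-2)] + (-1)*[(-4)*2 - (-1)*(-2)]
  = 1*(-20) - 4*(50) + (-1)*(-10) = -210
x = Dx/D = 105/-105 = -1, y = Dy/D = 105/-105 = -1, z = Dz/D = -210/-105 = 2
Check eq1: (1)(-1) + (4)(-1) + (2)(2) = -1 = -1 ✓
Check eq2: (-4)(-1) + (-1)(-1) + (4)(2) = 13 = 13 ✓
Check eq3: (-2)(-1) + (2)(-1) + (-3)(2) = -6 = -6 ✓

x = -1, y = -1, z = 2


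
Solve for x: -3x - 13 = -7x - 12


Starting with: -3x - 13 = -7x - 12
Move all x terms to left: (-3 + 7)x = -12 + 13
Simplify: 4x = 1
Divide both sides by 4: x = 1/4

x = 1/4


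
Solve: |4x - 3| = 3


An absolute value equation |expr| = 3 gives two cases:
Case 1: 4x - 3 = 3
  4x = 6, so x = 3/2
Case 2: 4x - 3 = -3
  4x = 0, so x = 0

x = 0, x = 3/2


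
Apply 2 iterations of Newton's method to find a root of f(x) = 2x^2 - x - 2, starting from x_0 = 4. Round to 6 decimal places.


Newton's method: x_(n+1) = x_n - f(x_n)/f'(x_n)
f(x) = 2x^2 - x - 2
f'(x) = 4x - 1

Iteration 1:
  f(4.000000) = 26.000000
  f'(4.000000) = 15.000000
  x_1 = 4.000000 - (26.000000)/(15.000000) = 2.266667

Iteration 2:
  f(2.266667) = 6.008889
  f'(2.266667) = 8.066667
  x_2 = 2.266667 - (6.008889)/(8.066667) = 1.521763

x_2 = 1.521763


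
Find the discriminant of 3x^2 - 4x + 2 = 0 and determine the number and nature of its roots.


For ax^2 + bx + c = 0, discriminant D = b^2 - 4ac
Here a = 3, b = -4, c = 2
D = (-4)^2 - 4(3)(2) = 16 - 24 = -8

D = -8 < 0
The equation has no real roots (2 complex conjugate roots).

Discriminant = -8, no real roots (2 complex conjugate roots)


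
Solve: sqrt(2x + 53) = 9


Square both sides: 2x + 53 = 9^2 = 81
2x = 81 - 53 = 28
x = 14
Check: sqrt(2*14 + 53) = sqrt(81) = 9 ✓

x = 14


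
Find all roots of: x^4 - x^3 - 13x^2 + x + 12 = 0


Let p(x) = x^4 - x^3 - 13x^2 + x + 12. By the rational root theorem (leading coefficient 1), any rational root is an integer divisor of 12: try ±1, ±2, ... in turn.
Test x = 1: value = 0 ✓, so (x - 1) is a factor.
Synthetic division by (x - 1): bring down 1; 1(1) - 1 = 0; 0(1) - 13 = -13; (-13)(1) + 1 = -12; (-12)(1) + 12 = 0 → quotient x^3 - 13x - 12, remainder 0.
Continue with the quotient x^3 - 13x - 12 (candidates must divide 12; re-test x = 1 first in case it repeats).
Test x = 1: value = -24 ≠ 0.
Test x = -1: value = 0 ✓, so (x + 1) is a factor.
Synthetic division by (x + 1): bring down 1; 1(-1) + 0 = -1; (-1)(-1) - 13 = -12; (-12)(-1) - 12 = 0 → quotient x^2 - x - 12, remainder 0.
Solve the quadratic x^2 - x - 12 = 0: discriminant = (-1)^2 - 4(1)(-12) = 1 + 48 = 49.
sqrt(49) = 7, so x = (1 ± 7)/2: x = 4 or x = -3.
Collecting all roots found:

x = -3, x = -1, x = 1, x = 4


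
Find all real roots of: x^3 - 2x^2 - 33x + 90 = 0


Let p(x) = x^3 - 2x^2 - 33x + 90. By the rational root theorem (leading coefficient 1), any rational root is an integer divisor of 90: try ±1, ±2, ... in turn.
Test x = 1: value = 56 ≠ 0.
Test x = -1: value = 120 ≠ 0.
Test x = 2: value = 24 ≠ 0.
Test x = -2: value = 140 ≠ 0.
Test x = 3: value = 0 ✓, so (x - 3) is a factor.
Synthetic division by (x - 3): bring down 1; 1(3) - 2 = 1; 1(3) - 33 = -30; (-30)(3) + 90 = 0 → quotient x^2 + x - 30, remainder 0.
Solve the quadratic x^2 + x - 30 = 0: discriminant = 1^2 - 4(1)(-30) = 1 + 120 = 121.
sqrt(121) = 11, so x = (-1 ± 11)/2: x = 5 or x = -6.

x = -6, x = 3, x = 5


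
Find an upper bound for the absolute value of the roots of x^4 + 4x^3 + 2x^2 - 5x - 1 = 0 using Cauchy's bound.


Cauchy's bound: all roots r satisfy |r| <= 1 + max(|a_i/a_n|) for i = 0,...,n-1
where a_n is the leading coefficient.

Coefficients: [1, 4, 2, -5, -1]
Leading coefficient a_n = 1
Ratios |a_i/a_n|: 4, 2, 5, 1
Maximum ratio: 5
Cauchy's bound: |r| <= 1 + 5 = 6

Upper bound = 6


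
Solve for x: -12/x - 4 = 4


Subtract -4 from both sides: -12/x = 8
Multiply both sides by x: -12 = 8 * x
Divide by 8: x = -3/2

x = -3/2


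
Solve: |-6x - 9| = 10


An absolute value equation |expr| = 10 gives two cases:
Case 1: -6x - 9 = 10
  -6x = 19, so x = -19/6
Case 2: -6x - 9 = -10
  -6x = -1, so x = 1/6

x = -19/6, x = 1/6


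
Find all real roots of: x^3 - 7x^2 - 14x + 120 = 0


Let p(x) = x^3 - 7x^2 - 14x + 120. By the rational root theorem (leading coefficient 1), any rational root is an integer divisor of 120: try ±1, ±2, ... in turn.
Test x = 1: value = 100 ≠ 0.
Test x = -1: value = 126 ≠ 0.
Test x = 2: value = 72 ≠ 0.
Test x = -2: value = 112 ≠ 0.
Test x = 3: value = 42 ≠ 0.
Test x = -3: value = 72 ≠ 0.
Test x = 4: value = 16 ≠ 0.
Test x = -4: value = 0 ✓, so (x + 4) is a factor.
Synthetic division by (x + 4): bring down 1; 1(-4) - 7 = -11; (-11)(-4) - 14 = 30; 30(-4) + 120 = 0 → quotient x^2 - 11x + 30, remainder 0.
Solve the quadratic x^2 - 11x + 30 = 0: discriminant = (-11)^2 - 4(1)(30) = 121 - 120 = 1.
sqrt(1) = 1, so x = (11 ± 1)/2: x = 6 or x = 5.

x = -4, x = 5, x = 6


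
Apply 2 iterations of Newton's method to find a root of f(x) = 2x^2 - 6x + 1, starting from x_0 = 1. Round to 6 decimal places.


Newton's method: x_(n+1) = x_n - f(x_n)/f'(x_n)
f(x) = 2x^2 - 6x + 1
f'(x) = 4x - 6

Iteration 1:
  f(1.000000) = -3.000000
  f'(1.000000) = -2.000000
  x_1 = 1.000000 - (-3.000000)/(-2.000000) = -0.500000

Iteration 2:
  f(-0.500000) = 4.500000
  f'(-0.500000) = -8.000000
  x_2 = -0.500000 - (4.500000)/(-8.000000) = 0.062500

x_2 = 0.062500


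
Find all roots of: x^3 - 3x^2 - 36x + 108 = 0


Let p(x) = x^3 - 3x^2 - 36x + 108. By the rational root theorem (leading coefficient 1), any rational root is an integer divisor of 108: try ±1, ±2, ... in turn.
Test x = 1: value = 70 ≠ 0.
Test x = -1: value = 140 ≠ 0.
Test x = 2: value = 32 ≠ 0.
Test x = -2: value = 160 ≠ 0.
Test x = 3: value = 0 ✓, so (x - 3) is a factor.
Synthetic division by (x - 3): bring down 1; 1(3) - 3 = 0; 0(3) - 36 = -36; (-36)(3) + 108 = 0 → quotient x^2 - 36, remainder 0.
Solve the quadratic x^2 - 36 = 0: discriminant = 0^2 - 4(1)(-36) = 0 + 144 = 144.
sqrt(144) = 12, so x = (0 ± 12)/2: x = 6 or x = -6.
Collecting all roots found:

x = -6, x = 3, x = 6


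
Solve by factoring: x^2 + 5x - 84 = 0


We need two numbers that multiply to -84 and add to 5.
Those numbers are 12 and -7 (since 12 * (-7) = -84 and 12 + (-7) = 5).
So x^2 + 5x - 84 = (x + 12)(x - 7) = 0
Setting each factor to zero: x = -12 or x = 7

x = -12, x = 7


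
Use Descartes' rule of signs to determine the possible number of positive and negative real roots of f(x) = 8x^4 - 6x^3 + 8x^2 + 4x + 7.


Descartes' rule of signs:

For positive roots, count sign changes in f(x) = 8x^4 - 6x^3 + 8x^2 + 4x + 7:
Signs of coefficients: +, -, +, +, +
Number of sign changes: 2
Possible positive real roots: 2, 0

For negative roots, examine f(-x) = 8x^4 + 6x^3 + 8x^2 - 4x + 7:
Signs of coefficients: +, +, +, -, +
Number of sign changes: 2
Possible negative real roots: 2, 0

Positive roots: 2 or 0; Negative roots: 2 or 0


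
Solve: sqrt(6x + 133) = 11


Square both sides: 6x + 133 = 11^2 = 121
6x = 121 - 133 = -12
x = -2
Check: sqrt(6*(-2) + 133) = sqrt(121) = 11 ✓

x = -2


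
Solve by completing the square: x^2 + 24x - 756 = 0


Start: x^2 + 24x - 756 = 0
Move constant: x^2 + 24x = 756
Half of 24 is 12, squared is 144
Add 144 to both sides: x^2 + 24x + 144 = 900
(x + 12)^2 = 900
x + 12 = ±30
x = -12 + 30 = 18 or x = -12 - 30 = -42

x = -42, x = 18


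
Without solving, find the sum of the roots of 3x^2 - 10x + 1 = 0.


By Vieta's formulas for ax^2 + bx + c = 0:
  Sum of roots = -b/a
  Product of roots = c/a

Here a = 3, b = -10, c = 1
Sum = -(-10)/3 = 10/3
Product = 1/3 = 1/3

Sum = 10/3


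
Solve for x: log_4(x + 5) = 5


Convert to exponential form: x + 5 = 4^5 = 1024
x = 1024 - 5 = 1019
Check: log_4(1019 + 5) = log_4(1024) = log_4(1024) = 5 ✓

x = 1019


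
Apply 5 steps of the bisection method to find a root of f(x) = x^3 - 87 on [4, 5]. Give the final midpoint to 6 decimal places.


f(x) = x^3 - 87
f(4) = -23 < 0
f(5) = 38 > 0

Step 1: midpoint = (4.000000 + 5.000000)/2 = 4.500000
  f(4.500000) = 4.125000
  f(mid) > 0, so root is in [4.000000, 4.500000]

Step 2: midpoint = (4.000000 + 4.500000)/2 = 4.250000
  f(4.250000) = -10.234375
  f(mid) < 0, so root is in [4.250000, 4.500000]

Step 3: midpoint = (4.250000 + 4.500000)/2 = 4.375000
  f(4.375000) = -3.259766
  f(mid) < 0, so root is in [4.375000, 4.500000]

Step 4: midpoint = (4.375000 + 4.500000)/2 = 4.437500
  f(4.437500) = 0.380615
  f(mid) > 0, so root is in [4.375000, 4.437500]

Step 5: midpoint = (4.375000 + 4.437500)/2 = 4.406250
  f(4.406250) = -1.452484
  f(mid) < 0, so root is in [4.406250, 4.437500]

midpoint = 4.406250


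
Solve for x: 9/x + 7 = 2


Subtract 7 from both sides: 9/x = -5
Multiply both sides by x: 9 = -5 * x
Divide by -5: x = -9/5

x = -9/5


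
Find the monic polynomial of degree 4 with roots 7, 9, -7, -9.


A monic polynomial with roots 7, 9, -7, -9 is:
p(x) = (x - 7)(x - 9)(x + 7)(x + 9)
After multiplying by (x - 7): x - 7
After multiplying by (x - 9): x^2 - 16x + 63
After multiplying by (x + 7): x^3 - 9x^2 - 49x + 441
After multiplying by (x + 9): x^4 - 130x^2 + 3969

x^4 - 130x^2 + 3969


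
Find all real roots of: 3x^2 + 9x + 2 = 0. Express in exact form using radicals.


Using the quadratic formula: x = (-b ± sqrt(b^2 - 4ac)) / (2a)
Here a = 3, b = 9, c = 2
Discriminant = b^2 - 4ac = 9^2 - 4(3)(2) = 81 - 24 = 57
Since discriminant = 57 > 0, there are two real roots.
x = (-9 ± sqrt(57)) / 6
Numerically: x ≈ -0.2417 or x ≈ -2.7583

x = (-9 + sqrt(57)) / 6 or x = (-9 - sqrt(57)) / 6


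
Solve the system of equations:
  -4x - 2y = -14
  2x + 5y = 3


Using Cramer's rule:
Determinant D = (-4)(5) - (2)(-2) = -20 + 4 = -16
Dx = (-14)(5) - (3)(-2) = -70 + 6 = -64
Dy = (-4)(3) - (2)(-14) = -12 + 28 = 16
x = Dx/D = -64/-16 = 4
y = Dy/D = 16/-16 = -1

x = 4, y = -1


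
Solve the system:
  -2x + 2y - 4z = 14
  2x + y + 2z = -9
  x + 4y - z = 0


Using Cramer's rule. Expand each determinant along the first row.
D  = (-2)*[1*(-1) - 2*4] - 2*[2*(-1) - 2*1] + (-4)*[2*4 - 1*1]
  = (-2)*(-9) - 2*(-4) + (-4)*(7) = -2
Dx = 14*[1*(-1) - 2*4] - 2*[(-9)*(-1) - 2*0] + (-4)*[(-9)*4 - 1*0]
  = 14*(-9) - 2*(9) + (-4)*(-36) = 0
Dy = (-2)*[(-9)*(-1) - 2*0] - 14*[2*(-1) - 2*1] + (-4)*[2*0 - (-9)*1]
  = (-2)*(9) - 14*(-4) + (-4)*(9) = 2
Dz = (-2)*[1*0 - (-9)*4] - 2*[2*0 - (-9)*1] + 14*[2*4 - 1*1]
  = (-2)*(36) - 2*(9) + 14*(7) = 8
x = Dx/D = 0/-2 = 0, y = Dy/D = 2/-2 = -1, z = Dz/D = 8/-2 = -4
Check eq1: (-2)(0) + (2)(-1) + (-4)(-4) = 14 = 14 ✓
Check eq2: (2)(0) + (1)(-1) + (2)(-4) = -9 = -9 ✓
Check eq3: (1)(0) + (4)(-1) + (-1)(-4) = 0 = 0 ✓

x = 0, y = -1, z = -4


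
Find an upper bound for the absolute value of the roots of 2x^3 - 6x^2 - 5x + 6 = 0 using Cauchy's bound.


Cauchy's bound: all roots r satisfy |r| <= 1 + max(|a_i/a_n|) for i = 0,...,n-1
where a_n is the leading coefficient.

Coefficients: [2, -6, -5, 6]
Leading coefficient a_n = 2
Ratios |a_i/a_n|: 3, 5/2, 3
Maximum ratio: 3
Cauchy's bound: |r| <= 1 + 3 = 4

Upper bound = 4


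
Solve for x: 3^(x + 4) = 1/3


Express both sides with the same base.
1/3 = 3^(-1)
Since the bases match, equate exponents: x + 4 = -1
So x = -1 - (4) = -5

x = -5


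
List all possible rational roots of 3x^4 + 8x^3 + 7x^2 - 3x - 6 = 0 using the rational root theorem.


Rational root theorem: possible roots are ±p/q where:
  p divides the constant term (-6): p ∈ {1, 2, 3, 6}
  q divides the leading coefficient (3): q ∈ {1, 3}

All possible rational roots: -6, -3, -2, -1, -2/3, -1/3, 1/3, 2/3, 1, 2, 3, 6

-6, -3, -2, -1, -2/3, -1/3, 1/3, 2/3, 1, 2, 3, 6


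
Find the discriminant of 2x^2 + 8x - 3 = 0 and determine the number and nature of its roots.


For ax^2 + bx + c = 0, discriminant D = b^2 - 4ac
Here a = 2, b = 8, c = -3
D = (8)^2 - 4(2)(-3) = 64 + 24 = 88

D = 88 > 0 but not a perfect square
The equation has 2 distinct real irrational roots.

Discriminant = 88, 2 distinct real irrational roots


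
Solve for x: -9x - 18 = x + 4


Starting with: -9x - 18 = x + 4
Move all x terms to left: (-9 - 1)x = 4 + 18
Simplify: -10x = 22
Divide both sides by -10: x = -11/5

x = -11/5


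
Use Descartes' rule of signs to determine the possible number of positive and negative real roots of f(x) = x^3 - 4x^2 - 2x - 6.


Descartes' rule of signs:

For positive roots, count sign changes in f(x) = x^3 - 4x^2 - 2x - 6:
Signs of coefficients: +, -, -, -
Number of sign changes: 1
Possible positive real roots: 1

For negative roots, examine f(-x) = -x^3 - 4x^2 + 2x - 6:
Signs of coefficients: -, -, +, -
Number of sign changes: 2
Possible negative real roots: 2, 0

Positive roots: 1; Negative roots: 2 or 0


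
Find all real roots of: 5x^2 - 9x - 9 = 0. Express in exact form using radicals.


Using the quadratic formula: x = (-b ± sqrt(b^2 - 4ac)) / (2a)
Here a = 5, b = -9, c = -9
Discriminant = b^2 - 4ac = (-9)^2 - 4(5)(-9) = 81 + 180 = 261
Since discriminant = 261 > 0, there are two real roots.
x = (9 ± 3*sqrt(29)) / 10
Numerically: x ≈ 2.5155 or x ≈ -0.7155

x = (9 + 3*sqrt(29)) / 10 or x = (9 - 3*sqrt(29)) / 10


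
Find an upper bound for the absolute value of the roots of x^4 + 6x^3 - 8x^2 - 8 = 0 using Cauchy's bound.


Cauchy's bound: all roots r satisfy |r| <= 1 + max(|a_i/a_n|) for i = 0,...,n-1
where a_n is the leading coefficient.

Coefficients: [1, 6, -8, 0, -8]
Leading coefficient a_n = 1
Ratios |a_i/a_n|: 6, 8, 0, 8
Maximum ratio: 8
Cauchy's bound: |r| <= 1 + 8 = 9

Upper bound = 9


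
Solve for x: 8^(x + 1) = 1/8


Express both sides with the same base.
1/8 = 8^(-1)
Since the bases match, equate exponents: x + 1 = -1
So x = -1 - (1) = -2

x = -2


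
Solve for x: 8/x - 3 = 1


Subtract -3 from both sides: 8/x = 4
Multiply both sides by x: 8 = 4 * x
Divide by 4: x = 2

x = 2


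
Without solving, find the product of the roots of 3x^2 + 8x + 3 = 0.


By Vieta's formulas for ax^2 + bx + c = 0:
  Sum of roots = -b/a
  Product of roots = c/a

Here a = 3, b = 8, c = 3
Sum = -(8)/3 = -8/3
Product = 3/3 = 1

Product = 1


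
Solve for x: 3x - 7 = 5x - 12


Starting with: 3x - 7 = 5x - 12
Move all x terms to left: (3 - 5)x = -12 + 7
Simplify: -2x = -5
Divide both sides by -2: x = 5/2

x = 5/2


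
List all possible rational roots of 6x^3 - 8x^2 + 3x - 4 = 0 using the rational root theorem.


Rational root theorem: possible roots are ±p/q where:
  p divides the constant term (-4): p ∈ {1, 2, 4}
  q divides the leading coefficient (6): q ∈ {1, 2, 3, 6}

All possible rational roots: -4, -2, -4/3, -1, -2/3, -1/2, -1/3, -1/6, 1/6, 1/3, 1/2, 2/3, 1, 4/3, 2, 4

-4, -2, -4/3, -1, -2/3, -1/2, -1/3, -1/6, 1/6, 1/3, 1/2, 2/3, 1, 4/3, 2, 4


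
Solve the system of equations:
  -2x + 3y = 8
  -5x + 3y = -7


Using Cramer's rule:
Determinant D = (-2)(3) - (-5)(3) = -6 + 15 = 9
Dx = (8)(3) - (-7)(3) = 24 + 21 = 45
Dy = (-2)(-7) - (-5)(8) = 14 + 40 = 54
x = Dx/D = 45/9 = 5
y = Dy/D = 54/9 = 6

x = 5, y = 6


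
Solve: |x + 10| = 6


An absolute value equation |expr| = 6 gives two cases:
Case 1: x + 10 = 6
  x = -4, so x = -4
Case 2: x + 10 = -6
  x = -16, so x = -16

x = -16, x = -4


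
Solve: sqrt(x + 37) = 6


Square both sides: x + 37 = 6^2 = 36
x = 36 - 37 = -1
x = -1
Check: sqrt(1*(-1) + 37) = sqrt(36) = 6 ✓

x = -1


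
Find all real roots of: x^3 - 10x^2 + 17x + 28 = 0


Let p(x) = x^3 - 10x^2 + 17x + 28. By the rational root theorem (leading coefficient 1), any rational root is an integer divisor of 28: try ±1, ±2, ... in turn.
Test x = 1: value = 36 ≠ 0.
Test x = -1: value = 0 ✓, so (x + 1) is a factor.
Synthetic division by (x + 1): bring down 1; 1(-1) - 10 = -11; (-11)(-1) + 17 = 28; 28(-1) + 28 = 0 → quotient x^2 - 11x + 28, remainder 0.
Solve the quadratic x^2 - 11x + 28 = 0: discriminant = (-11)^2 - 4(1)(28) = 121 - 112 = 9.
sqrt(9) = 3, so x = (11 ± 3)/2: x = 7 or x = 4.

x = -1, x = 4, x = 7


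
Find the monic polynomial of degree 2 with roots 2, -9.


A monic polynomial with roots 2, -9 is:
p(x) = (x - 2)(x + 9)
After multiplying by (x - 2): x - 2
After multiplying by (x + 9): x^2 + 7x - 18

x^2 + 7x - 18


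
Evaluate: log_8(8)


We need the exponent such that 8^? = 8
8^1 = 8
Therefore log_8(8) = 1

1


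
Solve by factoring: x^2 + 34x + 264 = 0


We need two numbers that multiply to 264 and add to 34.
Those numbers are 22 and 12 (since 22 * 12 = 264 and 22 + 12 = 34).
So x^2 + 34x + 264 = (x + 22)(x + 12) = 0
Setting each factor to zero: x = -22 or x = -12

x = -22, x = -12


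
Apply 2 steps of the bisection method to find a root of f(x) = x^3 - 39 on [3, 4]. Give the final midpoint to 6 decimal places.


f(x) = x^3 - 39
f(3) = -12 < 0
f(4) = 25 > 0

Step 1: midpoint = (3.000000 + 4.000000)/2 = 3.500000
  f(3.500000) = 3.875000
  f(mid) > 0, so root is in [3.000000, 3.500000]

Step 2: midpoint = (3.000000 + 3.500000)/2 = 3.250000
  f(3.250000) = -4.671875
  f(mid) < 0, so root is in [3.250000, 3.500000]

midpoint = 3.250000


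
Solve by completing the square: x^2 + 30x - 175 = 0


Start: x^2 + 30x - 175 = 0
Move constant: x^2 + 30x = 175
Half of 30 is 15, squared is 225
Add 225 to both sides: x^2 + 30x + 225 = 400
(x + 15)^2 = 400
x + 15 = ±20
x = -15 + 20 = 5 or x = -15 - 20 = -35

x = -35, x = 5


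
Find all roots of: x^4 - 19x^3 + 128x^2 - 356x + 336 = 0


Let p(x) = x^4 - 19x^3 + 128x^2 - 356x + 336. By the rational root theorem (leading coefficient 1), any rational root is an integer divisor of 336: try ±1, ±2, ... in turn.
Test x = 1: value = 90 ≠ 0.
Test x = -1: value = 840 ≠ 0.
Test x = 2: value = 0 ✓, so (x - 2) is a factor.
Synthetic division by (x - 2): bring down 1; 1(2) - 19 = -17; (-17)(2) + 128 = 94; 94(2) - 356 = -168; (-168)(2) + 336 = 0 → quotient x^3 - 17x^2 + 94x - 168, remainder 0.
Continue with the quotient x^3 - 17x^2 + 94x - 168 (candidates must divide 168; re-test x = 2 first in case it repeats).
Test x = 2: value = -40 ≠ 0.
Test x = -2: value = -432 ≠ 0.
Test x = 3: value = -12 ≠ 0.
Test x = -3: value = -630 ≠ 0.
Test x = 4: value = 0 ✓, so (x - 4) is a factor.
Synthetic division by (x - 4): bring down 1; 1(4) - 17 = -13; (-13)(4) + 94 = 42; 42(4) - 168 = 0 → quotient x^2 - 13x + 42, remainder 0.
Solve the quadratic x^2 - 13x + 42 = 0: discriminant = (-13)^2 - 4(1)(42) = 169 - 168 = 1.
sqrt(1) = 1, so x = (13 ± 1)/2: x = 7 or x = 6.
Collecting all roots found:

x = 2, x = 4, x = 6, x = 7


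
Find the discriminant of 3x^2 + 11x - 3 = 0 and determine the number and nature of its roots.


For ax^2 + bx + c = 0, discriminant D = b^2 - 4ac
Here a = 3, b = 11, c = -3
D = (11)^2 - 4(3)(-3) = 121 + 36 = 157

D = 157 > 0 but not a perfect square
The equation has 2 distinct real irrational roots.

Discriminant = 157, 2 distinct real irrational roots


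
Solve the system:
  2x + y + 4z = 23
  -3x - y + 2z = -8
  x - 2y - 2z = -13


Using Cramer's rule. Expand each determinant along the first row.
D  = 2*[(-1)*(-2) - 2*(-2)] - 1*[(-3)*(-2) - 2*1] + 4*[(-3)*(-2) - (-1)*1]
  = 2*(6) - 1*(4) + 4*(7) = 36
Dx = 23*[(-1)*(-2) - 2*(-2)] - 1*[(-8)*(-2) - 2*(-13)] + 4*[(-8)*(-2) - (-1)*(-13)]
  = 23*(6) - 1*(42) + 4*(3) = 108
Dy = 2*[(-8)*(-2) - 2*(-13)] - 23*[(-3)*(-2) - 2*1] + 4*[(-3)*(-13) - (-8)*1]
  = 2*(42) - 23*(4) + 4*(47) = 180
Dz = 2*[(-1)*(-13) - (-8)*(-2)] - 1*[(-3)*(-13) - (-8)*1] + 23*[(-3)*(-2) - (-1)*1]
  = 2*(-3) - 1*(47) + 23*(7) = 108
x = Dx/D = 108/36 = 3, y = Dy/D = 180/36 = 5, z = Dz/D = 108/36 = 3
Check eq1: (2)(3) + (1)(5) + (4)(3) = 23 = 23 ✓
Check eq2: (-3)(3) + (-1)(5) + (2)(3) = -8 = -8 ✓
Check eq3: (1)(3) + (-2)(5) + (-2)(3) = -13 = -13 ✓

x = 3, y = 5, z = 3


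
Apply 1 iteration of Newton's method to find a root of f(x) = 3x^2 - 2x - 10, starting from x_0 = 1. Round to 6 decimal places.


Newton's method: x_(n+1) = x_n - f(x_n)/f'(x_n)
f(x) = 3x^2 - 2x - 10
f'(x) = 6x - 2

Iteration 1:
  f(1.000000) = -9.000000
  f'(1.000000) = 4.000000
  x_1 = 1.000000 - (-9.000000)/(4.000000) = 3.250000

x_1 = 3.250000


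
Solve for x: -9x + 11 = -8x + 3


Starting with: -9x + 11 = -8x + 3
Move all x terms to left: (-9 + 8)x = 3 - 11
Simplify: -x = -8
Divide both sides by -1: x = 8

x = 8


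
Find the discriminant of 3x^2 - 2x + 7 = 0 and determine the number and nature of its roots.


For ax^2 + bx + c = 0, discriminant D = b^2 - 4ac
Here a = 3, b = -2, c = 7
D = (-2)^2 - 4(3)(7) = 4 - 84 = -80

D = -80 < 0
The equation has no real roots (2 complex conjugate roots).

Discriminant = -80, no real roots (2 complex conjugate roots)


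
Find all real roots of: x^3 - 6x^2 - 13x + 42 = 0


Let p(x) = x^3 - 6x^2 - 13x + 42. By the rational root theorem (leading coefficient 1), any rational root is an integer divisor of 42: try ±1, ±2, ... in turn.
Test x = 1: value = 24 ≠ 0.
Test x = -1: value = 48 ≠ 0.
Test x = 2: value = 0 ✓, so (x - 2) is a factor.
Synthetic division by (x - 2): bring down 1; 1(2) - 6 = -4; (-4)(2) - 13 = -21; (-21)(2) + 42 = 0 → quotient x^2 - 4x - 21, remainder 0.
Solve the quadratic x^2 - 4x - 21 = 0: discriminant = (-4)^2 - 4(1)(-21) = 16 + 84 = 100.
sqrt(100) = 10, so x = (4 ± 10)/2: x = 7 or x = -3.

x = -3, x = 2, x = 7


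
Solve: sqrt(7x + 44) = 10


Square both sides: 7x + 44 = 10^2 = 100
7x = 100 - 44 = 56
x = 8
Check: sqrt(7*8 + 44) = sqrt(100) = 10 ✓

x = 8


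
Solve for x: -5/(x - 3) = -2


Multiply both sides by (x - 3): -5 = -2(x - 3)
Distribute: -5 = -2x + 6
-2x = -5 - 6 = -11
x = 11/2

x = 11/2


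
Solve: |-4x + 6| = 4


An absolute value equation |expr| = 4 gives two cases:
Case 1: -4x + 6 = 4
  -4x = -2, so x = 1/2
Case 2: -4x + 6 = -4
  -4x = -10, so x = 5/2

x = 1/2, x = 5/2


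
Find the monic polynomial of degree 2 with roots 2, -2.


A monic polynomial with roots 2, -2 is:
p(x) = (x - 2)(x + 2)
After multiplying by (x - 2): x - 2
After multiplying by (x + 2): x^2 - 4

x^2 - 4


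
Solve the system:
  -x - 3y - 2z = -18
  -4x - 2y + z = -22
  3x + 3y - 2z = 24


Using Cramer's rule. Expand each determinant along the first row.
D  = (-1)*[(-2)*(-2) - 1*3] - (-3)*[(-4)*(-2) - 1*3] + (-2)*[(-4)*3 - (-2)*3]
  = (-1)*(1) - (-3)*(5) + (-2)*(-6) = 26
Dx = (-18)*[(-2)*(-2) - 1*3] - (-3)*[(-22)*(-2) - 1*24] + (-2)*[(-22)*3 - (-2)*24]
  = (-18)*(1) - (-3)*(20) + (-2)*(-18) = 78
Dy = (-1)*[(-22)*(-2) - 1*24] - (-18)*[(-4)*(-2) - 1*3] + (-2)*[(-4)*24 - (-22)*3]
  = (-1)*(20) - (-18)*(5) + (-2)*(-30) = 130
Dz = (-1)*[(-2)*24 - (-22)*3] - (-3)*[(-4)*24 - (-22)*3] + (-18)*[(-4)*3 - (-2)*3]
  = (-1)*(18) - (-3)*(-30) + (-18)*(-6) = 0
x = Dx/D = 78/26 = 3, y = Dy/D = 130/26 = 5, z = Dz/D = 0/26 = 0
Check eq1: (-1)(3) + (-3)(5) + (-2)(0) = -18 = -18 ✓
Check eq2: (-4)(3) + (-2)(5) + (1)(0) = -22 = -22 ✓
Check eq3: (3)(3) + (3)(5) + (-2)(0) = 24 = 24 ✓

x = 3, y = 5, z = 0


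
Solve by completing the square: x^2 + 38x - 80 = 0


Start: x^2 + 38x - 80 = 0
Move constant: x^2 + 38x = 80
Half of 38 is 19, squared is 361
Add 361 to both sides: x^2 + 38x + 361 = 441
(x + 19)^2 = 441
x + 19 = ±21
x = -19 + 21 = 2 or x = -19 - 21 = -40

x = -40, x = 2


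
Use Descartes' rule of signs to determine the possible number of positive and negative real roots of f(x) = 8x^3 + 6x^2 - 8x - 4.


Descartes' rule of signs:

For positive roots, count sign changes in f(x) = 8x^3 + 6x^2 - 8x - 4:
Signs of coefficients: +, +, -, -
Number of sign changes: 1
Possible positive real roots: 1

For negative roots, examine f(-x) = -8x^3 + 6x^2 + 8x - 4:
Signs of coefficients: -, +, +, -
Number of sign changes: 2
Possible negative real roots: 2, 0

Positive roots: 1; Negative roots: 2 or 0


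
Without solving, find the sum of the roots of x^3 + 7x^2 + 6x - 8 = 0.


By Vieta's formulas for x^3 + bx^2 + cx + d = 0:
  r1 + r2 + r3 = -b/a = -7
  r1*r2 + r1*r3 + r2*r3 = c/a = 6
  r1*r2*r3 = -d/a = 8


Sum = -7


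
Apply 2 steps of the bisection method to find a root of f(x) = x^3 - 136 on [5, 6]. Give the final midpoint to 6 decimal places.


f(x) = x^3 - 136
f(5) = -11 < 0
f(6) = 80 > 0

Step 1: midpoint = (5.000000 + 6.000000)/2 = 5.500000
  f(5.500000) = 30.375000
  f(mid) > 0, so root is in [5.000000, 5.500000]

Step 2: midpoint = (5.000000 + 5.500000)/2 = 5.250000
  f(5.250000) = 8.703125
  f(mid) > 0, so root is in [5.000000, 5.250000]

midpoint = 5.250000


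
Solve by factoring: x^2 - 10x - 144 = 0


We need two numbers that multiply to -144 and add to -10.
Those numbers are 8 and -18 (since 8 * (-18) = -144 and 8 + (-18) = -10).
So x^2 - 10x - 144 = (x + 8)(x - 18) = 0
Setting each factor to zero: x = -8 or x = 18

x = -8, x = 18


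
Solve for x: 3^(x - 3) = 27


Express both sides with the same base.
27 = 3^3
Since the bases match, equate exponents: x - 3 = 3
So x = 3 - (-3) = 6

x = 6


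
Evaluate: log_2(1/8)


We need the exponent such that 2^? = 1/8
2^(-3) = 1/2^3 = 1/8
Therefore log_2(1/8) = -3

-3


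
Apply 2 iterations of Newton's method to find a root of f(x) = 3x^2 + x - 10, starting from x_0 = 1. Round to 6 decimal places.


Newton's method: x_(n+1) = x_n - f(x_n)/f'(x_n)
f(x) = 3x^2 + x - 10
f'(x) = 6x + 1

Iteration 1:
  f(1.000000) = -6.000000
  f'(1.000000) = 7.000000
  x_1 = 1.000000 - (-6.000000)/(7.000000) = 1.857143

Iteration 2:
  f(1.857143) = 2.204082
  f'(1.857143) = 12.142857
  x_2 = 1.857143 - (2.204082)/(12.142857) = 1.675630

x_2 = 1.675630


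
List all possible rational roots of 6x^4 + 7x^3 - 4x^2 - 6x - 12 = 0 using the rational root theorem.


Rational root theorem: possible roots are ±p/q where:
  p divides the constant term (-12): p ∈ {1, 2, 3, 4, 6, 12}
  q divides the leading coefficient (6): q ∈ {1, 2, 3, 6}

All possible rational roots: -12, -6, -4, -3, -2, -3/2, -4/3, -1, -2/3, -1/2, -1/3, -1/6, 1/6, 1/3, 1/2, 2/3, 1, 4/3, 3/2, 2, 3, 4, 6, 12

-12, -6, -4, -3, -2, -3/2, -4/3, -1, -2/3, -1/2, -1/3, -1/6, 1/6, 1/3, 1/2, 2/3, 1, 4/3, 3/2, 2, 3, 4, 6, 12


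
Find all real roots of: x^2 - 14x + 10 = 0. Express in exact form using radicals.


Using the quadratic formula: x = (-b ± sqrt(b^2 - 4ac)) / (2a)
Here a = 1, b = -14, c = 10
Discriminant = b^2 - 4ac = (-14)^2 - 4(1)(10) = 196 - 40 = 156
Since discriminant = 156 > 0, there are two real roots.
x = (14 ± 2*sqrt(39)) / 2
Simplifying: x = 7 ± sqrt(39)
Numerically: x ≈ 13.2450 or x ≈ 0.7550

x = 7 + sqrt(39) or x = 7 - sqrt(39)


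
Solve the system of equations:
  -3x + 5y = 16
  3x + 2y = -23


Using Cramer's rule:
Determinant D = (-3)(2) - (3)(5) = -6 - 15 = -21
Dx = (16)(2) - (-23)(5) = 32 + 115 = 147
Dy = (-3)(-23) - (3)(16) = 69 - 48 = 21
x = Dx/D = 147/-21 = -7
y = Dy/D = 21/-21 = -1

x = -7, y = -1


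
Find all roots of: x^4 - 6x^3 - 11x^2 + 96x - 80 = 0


Let p(x) = x^4 - 6x^3 - 11x^2 + 96x - 80. By the rational root theorem (leading coefficient 1), any rational root is an integer divisor of 80: try ±1, ±2, ... in turn.
Test x = 1: value = 0 ✓, so (x - 1) is a factor.
Synthetic division by (x - 1): bring down 1; 1(1) - 6 = -5; (-5)(1) - 11 = -16; (-16)(1) + 96 = 80; 80(1) - 80 = 0 → quotient x^3 - 5x^2 - 16x + 80, remainder 0.
Continue with the quotient x^3 - 5x^2 - 16x + 80 (candidates must divide 80; re-test x = 1 first in case it repeats).
Test x = 1: value = 60 ≠ 0.
Test x = -1: value = 90 ≠ 0.
Test x = 2: value = 36 ≠ 0.
Test x = -2: value = 84 ≠ 0.
Test x = 4: value = 0 ✓, so (x - 4) is a factor.
Synthetic division by (x - 4): bring down 1; 1(4) - 5 = -1; (-1)(4) - 16 = -20; (-20)(4) + 80 = 0 → quotient x^2 - x - 20, remainder 0.
Solve the quadratic x^2 - x - 20 = 0: discriminant = (-1)^2 - 4(1)(-20) = 1 + 80 = 81.
sqrt(81) = 9, so x = (1 ± 9)/2: x = 5 or x = -4.
Collecting all roots found:

x = -4, x = 1, x = 4, x = 5


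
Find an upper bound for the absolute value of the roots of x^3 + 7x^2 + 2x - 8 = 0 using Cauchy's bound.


Cauchy's bound: all roots r satisfy |r| <= 1 + max(|a_i/a_n|) for i = 0,...,n-1
where a_n is the leading coefficient.

Coefficients: [1, 7, 2, -8]
Leading coefficient a_n = 1
Ratios |a_i/a_n|: 7, 2, 8
Maximum ratio: 8
Cauchy's bound: |r| <= 1 + 8 = 9

Upper bound = 9


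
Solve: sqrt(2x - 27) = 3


Square both sides: 2x - 27 = 3^2 = 9
2x = 9 + 27 = 36
x = 18
Check: sqrt(2*18 - 27) = sqrt(9) = 3 ✓

x = 18


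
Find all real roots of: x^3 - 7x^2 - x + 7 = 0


Let p(x) = x^3 - 7x^2 - x + 7. By the rational root theorem (leading coefficient 1), any rational root is an integer divisor of 7: try ±1, ±2, ... in turn.
Test x = 1: value = 0 ✓, so (x - 1) is a factor.
Synthetic division by (x - 1): bring down 1; 1(1) - 7 = -6; (-6)(1) - 1 = -7; (-7)(1) + 7 = 0 → quotient x^2 - 6x - 7, remainder 0.
Solve the quadratic x^2 - 6x - 7 = 0: discriminant = (-6)^2 - 4(1)(-7) = 36 + 28 = 64.
sqrt(64) = 8, so x = (6 ± 8)/2: x = 7 or x = -1.

x = -1, x = 1, x = 7


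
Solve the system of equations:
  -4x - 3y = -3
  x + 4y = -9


Using Cramer's rule:
Determinant D = (-4)(4) - (1)(-3) = -16 + 3 = -13
Dx = (-3)(4) - (-9)(-3) = -12 - 27 = -39
Dy = (-4)(-9) - (1)(-3) = 36 + 3 = 39
x = Dx/D = -39/-13 = 3
y = Dy/D = 39/-13 = -3

x = 3, y = -3


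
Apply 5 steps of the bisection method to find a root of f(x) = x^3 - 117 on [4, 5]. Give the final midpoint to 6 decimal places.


f(x) = x^3 - 117
f(4) = -53 < 0
f(5) = 8 > 0

Step 1: midpoint = (4.000000 + 5.000000)/2 = 4.500000
  f(4.500000) = -25.875000
  f(mid) < 0, so root is in [4.500000, 5.000000]

Step 2: midpoint = (4.500000 + 5.000000)/2 = 4.750000
  f(4.750000) = -9.828125
  f(mid) < 0, so root is in [4.750000, 5.000000]

Step 3: midpoint = (4.750000 + 5.000000)/2 = 4.875000
  f(4.875000) = -1.142578
  f(mid) < 0, so root is in [4.875000, 5.000000]

Step 4: midpoint = (4.875000 + 5.000000)/2 = 4.937500
  f(4.937500) = 3.370850
  f(mid) > 0, so root is in [4.875000, 4.937500]

Step 5: midpoint = (4.875000 + 4.937500)/2 = 4.906250
  f(4.906250) = 1.099762
  f(mid) > 0, so root is in [4.875000, 4.906250]

midpoint = 4.906250


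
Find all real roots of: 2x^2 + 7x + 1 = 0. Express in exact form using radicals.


Using the quadratic formula: x = (-b ± sqrt(b^2 - 4ac)) / (2a)
Here a = 2, b = 7, c = 1
Discriminant = b^2 - 4ac = 7^2 - 4(2)(1) = 49 - 8 = 41
Since discriminant = 41 > 0, there are two real roots.
x = (-7 ± sqrt(41)) / 4
Numerically: x ≈ -0.1492 or x ≈ -3.3508

x = (-7 + sqrt(41)) / 4 or x = (-7 - sqrt(41)) / 4


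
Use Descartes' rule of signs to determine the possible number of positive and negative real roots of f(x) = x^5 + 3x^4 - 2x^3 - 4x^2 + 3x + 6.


Descartes' rule of signs:

For positive roots, count sign changes in f(x) = x^5 + 3x^4 - 2x^3 - 4x^2 + 3x + 6:
Signs of coefficients: +, +, -, -, +, +
Number of sign changes: 2
Possible positive real roots: 2, 0

For negative roots, examine f(-x) = -x^5 + 3x^4 + 2x^3 - 4x^2 - 3x + 6:
Signs of coefficients: -, +, +, -, -, +
Number of sign changes: 3
Possible negative real roots: 3, 1

Positive roots: 2 or 0; Negative roots: 3 or 1


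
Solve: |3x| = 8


An absolute value equation |expr| = 8 gives two cases:
Case 1: 3x = 8
  3x = 8, so x = 8/3
Case 2: 3x = -8
  3x = -8, so x = -8/3

x = -8/3, x = 8/3


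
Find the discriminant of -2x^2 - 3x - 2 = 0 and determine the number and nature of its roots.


For ax^2 + bx + c = 0, discriminant D = b^2 - 4ac
Here a = -2, b = -3, c = -2
D = (-3)^2 - 4(-2)(-2) = 9 - 16 = -7

D = -7 < 0
The equation has no real roots (2 complex conjugate roots).

Discriminant = -7, no real roots (2 complex conjugate roots)


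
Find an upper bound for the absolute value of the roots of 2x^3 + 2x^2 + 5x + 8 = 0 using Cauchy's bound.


Cauchy's bound: all roots r satisfy |r| <= 1 + max(|a_i/a_n|) for i = 0,...,n-1
where a_n is the leading coefficient.

Coefficients: [2, 2, 5, 8]
Leading coefficient a_n = 2
Ratios |a_i/a_n|: 1, 5/2, 4
Maximum ratio: 4
Cauchy's bound: |r| <= 1 + 4 = 5

Upper bound = 5


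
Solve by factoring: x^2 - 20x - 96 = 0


We need two numbers that multiply to -96 and add to -20.
Those numbers are -24 and 4 (since (-24) * 4 = -96 and (-24) + 4 = -20).
So x^2 - 20x - 96 = (x - 24)(x + 4) = 0
Setting each factor to zero: x = 24 or x = -4

x = -4, x = 24


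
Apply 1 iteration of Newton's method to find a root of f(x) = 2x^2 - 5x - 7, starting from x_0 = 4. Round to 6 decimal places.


Newton's method: x_(n+1) = x_n - f(x_n)/f'(x_n)
f(x) = 2x^2 - 5x - 7
f'(x) = 4x - 5

Iteration 1:
  f(4.000000) = 5.000000
  f'(4.000000) = 11.000000
  x_1 = 4.000000 - (5.000000)/(11.000000) = 3.545455

x_1 = 3.545455


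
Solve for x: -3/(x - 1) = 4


Multiply both sides by (x - 1): -3 = 4(x - 1)
Distribute: -3 = 4x - 4
4x = -3 + 4 = 1
x = 1/4

x = 1/4


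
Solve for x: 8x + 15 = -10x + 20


Starting with: 8x + 15 = -10x + 20
Move all x terms to left: (8 + 10)x = 20 - 15
Simplify: 18x = 5
Divide both sides by 18: x = 5/18

x = 5/18


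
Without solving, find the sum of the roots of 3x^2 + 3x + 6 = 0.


By Vieta's formulas for ax^2 + bx + c = 0:
  Sum of roots = -b/a
  Product of roots = c/a

Here a = 3, b = 3, c = 6
Sum = -(3)/3 = -1
Product = 6/3 = 2

Sum = -1


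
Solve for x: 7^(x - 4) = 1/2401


Express both sides with the same base.
1/2401 = 7^(-4)
Since the bases match, equate exponents: x - 4 = -4
So x = -4 - (-4) = 0

x = 0


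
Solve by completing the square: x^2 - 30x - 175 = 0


Start: x^2 - 30x - 175 = 0
Move constant: x^2 - 30x = 175
Half of -30 is -15, squared is 225
Add 225 to both sides: x^2 - 30x + 225 = 400
(x - 15)^2 = 400
x - 15 = ±20
x = 15 + 20 = 35 or x = 15 - 20 = -5

x = -5, x = 35


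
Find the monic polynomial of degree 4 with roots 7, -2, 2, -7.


A monic polynomial with roots 7, -2, 2, -7 is:
p(x) = (x - 7)(x + 2)(x - 2)(x + 7)
After multiplying by (x - 7): x - 7
After multiplying by (x + 2): x^2 - 5x - 14
After multiplying by (x - 2): x^3 - 7x^2 - 4x + 28
After multiplying by (x + 7): x^4 - 53x^2 + 196

x^4 - 53x^2 + 196


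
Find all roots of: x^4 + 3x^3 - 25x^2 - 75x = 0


The constant term is 0, so x = 0 is a root. Factor out x:
  x^3 + 3x^2 - 25x - 75 = 0
Let p(x) = x^3 + 3x^2 - 25x - 75. By the rational root theorem (leading coefficient 1), any rational root is an integer divisor of 75: try ±1, ±2, ... in turn.
Test x = 1: value = -96 ≠ 0.
Test x = -1: value = -48 ≠ 0.
Test x = 3: value = -96 ≠ 0.
Test x = -3: value = 0 ✓, so (x + 3) is a factor.
Synthetic division by (x + 3): bring down 1; 1(-3) + 3 = 0; 0(-3) - 25 = -25; (-25)(-3) - 75 = 0 → quotient x^2 - 25, remainder 0.
Solve the quadratic x^2 - 25 = 0: discriminant = 0^2 - 4(1)(-25) = 0 + 100 = 100.
sqrt(100) = 10, so x = (0 ± 10)/2: x = 5 or x = -5.
Collecting all roots found:

x = -5, x = -3, x = 0, x = 5


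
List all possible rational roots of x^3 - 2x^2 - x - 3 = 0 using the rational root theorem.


Rational root theorem: possible roots are ±p/q where:
  p divides the constant term (-3): p ∈ {1, 3}
  q divides the leading coefficient (1): q ∈ {1}

All possible rational roots: -3, -1, 1, 3

-3, -1, 1, 3


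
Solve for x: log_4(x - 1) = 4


Convert to exponential form: x - 1 = 4^4 = 256
x = 256 + 1 = 257
Check: log_4(257 - 1) = log_4(256) = log_4(256) = 4 ✓

x = 257


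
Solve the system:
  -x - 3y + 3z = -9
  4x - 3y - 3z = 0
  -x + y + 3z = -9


Using Cramer's rule. Expand each determinant along the first row.
D  = (-1)*[(-3)*3 - (-3)*1] - (-3)*[4*3 - (-3)*(-1)] + 3*[4*1 - (-3)*(-1)]
  = (-1)*(-6) - (-3)*(9) + 3*(1) = 36
Dx = (-9)*[(-3)*3 - (-3)*1] - (-3)*[0*3 - (-3)*(-9)] + 3*[0*1 - (-3)*(-9)]
  = (-9)*(-6) - (-3)*(-27) + 3*(-27) = -108
Dy = (-1)*[0*3 - (-3)*(-9)] - (-9)*[4*3 - (-3)*(-1)] + 3*[4*(-9) - 0*(-1)]
  = (-1)*(-27) - (-9)*(9) + 3*(-36) = 0
Dz = (-1)*[(-3)*(-9) - 0*1] - (-3)*[4*(-9) - 0*(-1)] + (-9)*[4*1 - (-3)*(-1)]
  = (-1)*(27) - (-3)*(-36) + (-9)*(1) = -144
x = Dx/D = -108/36 = -3, y = Dy/D = 0/36 = 0, z = Dz/D = -144/36 = -4
Check eq1: (-1)(-3) + (-3)(0) + (3)(-4) = -9 = -9 ✓
Check eq2: (4)(-3) + (-3)(0) + (-3)(-4) = 0 = 0 ✓
Check eq3: (-1)(-3) + (1)(0) + (3)(-4) = -9 = -9 ✓

x = -3, y = 0, z = -4


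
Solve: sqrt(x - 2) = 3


Square both sides: x - 2 = 3^2 = 9
x = 9 + 2 = 11
x = 11
Check: sqrt(1*11 - 2) = sqrt(9) = 3 ✓

x = 11


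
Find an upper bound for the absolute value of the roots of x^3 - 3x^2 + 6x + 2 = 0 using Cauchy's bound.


Cauchy's bound: all roots r satisfy |r| <= 1 + max(|a_i/a_n|) for i = 0,...,n-1
where a_n is the leading coefficient.

Coefficients: [1, -3, 6, 2]
Leading coefficient a_n = 1
Ratios |a_i/a_n|: 3, 6, 2
Maximum ratio: 6
Cauchy's bound: |r| <= 1 + 6 = 7

Upper bound = 7
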